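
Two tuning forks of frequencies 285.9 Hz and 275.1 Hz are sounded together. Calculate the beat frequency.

10.8 Hz

The beat frequency equals the magnitude of the frequency difference.
|285.9 − 275.1| = 10.8 Hz.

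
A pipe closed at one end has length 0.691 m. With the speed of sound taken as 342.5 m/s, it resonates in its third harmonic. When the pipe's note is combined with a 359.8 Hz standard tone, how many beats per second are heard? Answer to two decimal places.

11.94 Hz

Closed pipe (odd harmonics): f_n = n·v/(4L) = 3·342.5/(4·0.691) = 371.7438 Hz.
f_beat = |371.7438 − 359.8| = 11.94 Hz.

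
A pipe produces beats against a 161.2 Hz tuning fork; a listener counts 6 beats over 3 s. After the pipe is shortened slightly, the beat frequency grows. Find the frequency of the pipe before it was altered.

Beat frequency = 6/3 = 2 Hz.
|f − 161.2| = 2, so the pipe was at either 159.2 Hz or 163.2 Hz.
A shorter pipe has a higher fundamental; the adjustment raises the pipe's frequency.
The beat rate rose, so the adjustment moved the pipe further from 161.2 Hz — it was already above the reference.

163.2 Hz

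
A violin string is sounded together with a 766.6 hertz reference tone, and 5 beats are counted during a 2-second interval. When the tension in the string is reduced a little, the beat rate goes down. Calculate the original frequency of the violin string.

Beat frequency = 5/2 = 2.5 Hz.
|f − 766.6| = 2.5, so the violin string was at either 764.1 Hz or 769.1 Hz.
Lower tension means lower frequency; the adjustment lowers the violin string's frequency.
The beat rate fell, so the adjustment moved the violin string toward 766.6 Hz — it must have started above the reference.

769.1 Hz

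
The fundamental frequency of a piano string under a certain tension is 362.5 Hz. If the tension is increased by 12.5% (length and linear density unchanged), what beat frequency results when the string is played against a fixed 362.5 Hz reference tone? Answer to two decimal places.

21.99 Hz

For a string, f ∝ √T, so the new frequency is 362.5·√1.125 = 384.4893 Hz.
f_beat = |384.4893 − 362.5| = 21.99 Hz.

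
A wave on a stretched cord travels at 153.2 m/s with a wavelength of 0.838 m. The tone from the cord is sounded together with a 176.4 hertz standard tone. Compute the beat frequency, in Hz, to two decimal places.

6.42 Hz

Source frequency f = v/λ = 153.2/0.838 = 182.8162 Hz.
f_beat = |182.8162 − 176.4| = 6.42 Hz.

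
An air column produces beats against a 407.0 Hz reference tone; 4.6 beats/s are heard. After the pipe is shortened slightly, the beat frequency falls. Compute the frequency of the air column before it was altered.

402.4 Hz

|f − 407.0| = 4.6, so the air column was at either 402.4 Hz or 411.6 Hz.
A shorter pipe has a higher fundamental; the adjustment raises the air column's frequency.
The beat rate fell, so the adjustment moved the air column toward 407.0 Hz — it must have started below the reference.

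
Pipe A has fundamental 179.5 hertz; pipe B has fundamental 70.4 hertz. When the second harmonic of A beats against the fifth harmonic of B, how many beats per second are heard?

7.0 Hz

Second harmonic of the first: 2·179.5 = 359.0 Hz.
Fifth harmonic of the second: 5·70.4 = 352.0 Hz.
f_beat = |359.0 − 352.0| = 7.0 Hz.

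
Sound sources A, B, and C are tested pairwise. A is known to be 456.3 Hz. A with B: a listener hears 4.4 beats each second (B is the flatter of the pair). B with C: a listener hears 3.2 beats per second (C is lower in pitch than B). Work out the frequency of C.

B is below A, so f_B = 456.3 − 4.4 = 451.9 Hz.
C is below B, so f_C = 451.9 − 3.2 = 448.7 Hz.

448.7 Hz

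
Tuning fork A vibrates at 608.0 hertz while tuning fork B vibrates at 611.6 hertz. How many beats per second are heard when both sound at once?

f_beat = |f₁ − f₂|.
|608.0 − 611.6| = 3.6 Hz.

3.6 Hz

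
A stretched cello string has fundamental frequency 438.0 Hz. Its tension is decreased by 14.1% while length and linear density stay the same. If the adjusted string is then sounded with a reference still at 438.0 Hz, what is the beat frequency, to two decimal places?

For a string, f ∝ √T, so the new frequency is 438.0·√0.859 = 405.9483 Hz.
f_beat = |405.9483 − 438.0| = 32.05 Hz.

32.05 Hz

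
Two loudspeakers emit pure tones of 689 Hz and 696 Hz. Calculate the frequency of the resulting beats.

The beat frequency equals the magnitude of the frequency difference.
|689 − 696| = 7 Hz.

7 Hz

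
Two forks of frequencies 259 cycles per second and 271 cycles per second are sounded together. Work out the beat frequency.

12 Hz

f_beat = |f₁ − f₂|.
|259 − 271| = 12 Hz.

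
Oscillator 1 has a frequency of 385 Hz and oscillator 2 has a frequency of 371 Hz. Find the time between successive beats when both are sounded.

0.071 s

f_beat = |385 − 371| = 14 Hz.
Beat period T = 1 / f_beat = 1 / 14 s.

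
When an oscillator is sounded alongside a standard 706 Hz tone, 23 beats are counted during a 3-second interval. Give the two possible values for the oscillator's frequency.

Beat frequency = 23/3 = 7.6667 Hz.
|f − 706| = 7.6667, so f = 706 ± 7.6667.

698.3333 Hz or 713.6667 Hz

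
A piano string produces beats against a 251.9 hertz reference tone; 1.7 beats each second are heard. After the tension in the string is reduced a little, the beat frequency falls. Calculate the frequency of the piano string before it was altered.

253.6 Hz

|f − 251.9| = 1.7, so the piano string was at either 250.2 Hz or 253.6 Hz.
Lower tension means lower frequency; the adjustment lowers the piano string's frequency.
The beat rate fell, so the adjustment moved the piano string toward 251.9 Hz — it must have started above the reference.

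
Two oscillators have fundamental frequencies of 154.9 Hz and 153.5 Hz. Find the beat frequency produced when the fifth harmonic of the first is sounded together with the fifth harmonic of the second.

Fifth harmonic of the first: 5·154.9 = 774.5 Hz.
Fifth harmonic of the second: 5·153.5 = 767.5 Hz.
f_beat = |774.5 − 767.5| = 7.0 Hz.

7.0 Hz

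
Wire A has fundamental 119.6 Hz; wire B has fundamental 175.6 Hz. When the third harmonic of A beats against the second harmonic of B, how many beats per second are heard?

7.6 Hz

Third harmonic of the first: 3·119.6 = 358.8 Hz.
Second harmonic of the second: 2·175.6 = 351.2 Hz.
f_beat = |358.8 − 351.2| = 7.6 Hz.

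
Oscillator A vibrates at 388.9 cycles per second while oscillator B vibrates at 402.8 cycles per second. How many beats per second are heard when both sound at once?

13.9 Hz

Beats arise from superposition of two nearby frequencies; the beat rate is |f₁ − f₂|.
|388.9 − 402.8| = 13.9 Hz.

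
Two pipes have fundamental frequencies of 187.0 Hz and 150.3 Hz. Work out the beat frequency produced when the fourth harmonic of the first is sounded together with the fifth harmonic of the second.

3.5 Hz

Fourth harmonic of the first: 4·187.0 = 748.0 Hz.
Fifth harmonic of the second: 5·150.3 = 751.5 Hz.
f_beat = |748.0 − 751.5| = 3.5 Hz.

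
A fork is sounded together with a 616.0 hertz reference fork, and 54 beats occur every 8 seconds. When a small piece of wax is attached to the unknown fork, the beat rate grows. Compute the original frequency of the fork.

609.25 Hz

Beat frequency = 54/8 = 6.75 Hz.
|f − 616.0| = 6.75, so the fork was at either 609.25 Hz or 622.75 Hz.
Loading a fork with wax lowers its frequency; the adjustment lowers the fork's frequency.
The beat rate rose, so the adjustment moved the fork further from 616.0 Hz — it was already below the reference.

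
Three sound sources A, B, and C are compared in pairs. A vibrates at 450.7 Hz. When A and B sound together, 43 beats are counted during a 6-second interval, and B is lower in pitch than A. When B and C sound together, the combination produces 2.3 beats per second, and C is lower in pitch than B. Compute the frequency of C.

A–B: Beat frequency = 43/6 = 7.1667 Hz.
B is below A, so f_B = 450.7 − 7.1667 = 443.5333 Hz.
C is below B, so f_C = 443.5333 − 2.3 = 441.2333 Hz.

441.2333 Hz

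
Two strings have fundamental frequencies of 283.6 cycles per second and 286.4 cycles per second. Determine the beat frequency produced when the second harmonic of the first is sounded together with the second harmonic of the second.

Second harmonic of the first: 2·283.6 = 567.2 Hz.
Second harmonic of the second: 2·286.4 = 572.8 Hz.
f_beat = |567.2 − 572.8| = 5.6 Hz.

5.6 Hz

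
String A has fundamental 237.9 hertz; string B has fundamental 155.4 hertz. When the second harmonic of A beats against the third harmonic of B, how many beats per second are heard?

Second harmonic of the first: 2·237.9 = 475.8 Hz.
Third harmonic of the second: 3·155.4 = 466.2 Hz.
f_beat = |475.8 − 466.2| = 9.6 Hz.

9.6 Hz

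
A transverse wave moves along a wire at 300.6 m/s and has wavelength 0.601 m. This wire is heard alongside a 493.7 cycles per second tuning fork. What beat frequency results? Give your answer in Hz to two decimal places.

6.47 Hz

Source frequency f = v/λ = 300.6/0.601 = 500.1664 Hz.
f_beat = |500.1664 − 493.7| = 6.47 Hz.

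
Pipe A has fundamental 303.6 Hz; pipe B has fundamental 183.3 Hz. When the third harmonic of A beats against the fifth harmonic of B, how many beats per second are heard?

5.7 Hz

Third harmonic of the first: 3·303.6 = 910.8 Hz.
Fifth harmonic of the second: 5·183.3 = 916.5 Hz.
f_beat = |910.8 − 916.5| = 5.7 Hz.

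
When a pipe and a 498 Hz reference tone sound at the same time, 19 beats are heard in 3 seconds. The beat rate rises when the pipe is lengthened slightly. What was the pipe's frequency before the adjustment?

Beat frequency = 19/3 = 6.3333 Hz.
|f − 498| = 6.3333, so the pipe was at either 491.6667 Hz or 504.3333 Hz.
A longer pipe has a lower fundamental; the adjustment lowers the pipe's frequency.
The beat rate rose, so the adjustment moved the pipe further from 498 Hz — it was already below the reference.

491.6667 Hz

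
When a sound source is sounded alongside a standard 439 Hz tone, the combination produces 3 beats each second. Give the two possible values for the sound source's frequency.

|f − 439| = 3, so f = 439 ± 3.

436 Hz or 442 Hz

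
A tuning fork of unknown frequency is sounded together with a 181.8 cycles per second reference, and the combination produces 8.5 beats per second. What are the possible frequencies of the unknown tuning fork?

|f − 181.8| = 8.5, so f = 181.8 ± 8.5.

173.3 Hz or 190.3 Hz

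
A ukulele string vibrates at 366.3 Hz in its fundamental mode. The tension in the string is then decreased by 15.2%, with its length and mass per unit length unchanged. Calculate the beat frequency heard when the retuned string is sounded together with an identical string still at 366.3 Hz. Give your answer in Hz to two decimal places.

For a string, f ∝ √T, so the new frequency is 366.3·√0.848 = 337.3144 Hz.
f_beat = |337.3144 − 366.3| = 28.99 Hz.

28.99 Hz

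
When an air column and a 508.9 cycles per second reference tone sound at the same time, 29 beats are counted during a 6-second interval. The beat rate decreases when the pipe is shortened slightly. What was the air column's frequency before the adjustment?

Beat frequency = 29/6 = 4.8333 Hz.
|f − 508.9| = 4.8333, so the air column was at either 504.0667 Hz or 513.7333 Hz.
A shorter pipe has a higher fundamental; the adjustment raises the air column's frequency.
The beat rate fell, so the adjustment moved the air column toward 508.9 Hz — it must have started below the reference.

504.0667 Hz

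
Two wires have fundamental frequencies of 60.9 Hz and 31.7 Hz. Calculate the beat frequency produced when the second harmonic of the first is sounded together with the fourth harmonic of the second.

Second harmonic of the first: 2·60.9 = 121.8 Hz.
Fourth harmonic of the second: 4·31.7 = 126.8 Hz.
f_beat = |121.8 − 126.8| = 5.0 Hz.

5.0 Hz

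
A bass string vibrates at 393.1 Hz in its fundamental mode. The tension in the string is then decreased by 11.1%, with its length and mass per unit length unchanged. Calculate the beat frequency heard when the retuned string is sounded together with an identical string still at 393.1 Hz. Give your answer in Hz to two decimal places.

22.46 Hz

For a string, f ∝ √T, so the new frequency is 393.1·√0.889 = 370.6414 Hz.
f_beat = |370.6414 − 393.1| = 22.46 Hz.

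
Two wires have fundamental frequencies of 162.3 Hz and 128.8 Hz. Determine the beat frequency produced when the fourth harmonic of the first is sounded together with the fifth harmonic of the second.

Fourth harmonic of the first: 4·162.3 = 649.2 Hz.
Fifth harmonic of the second: 5·128.8 = 644.0 Hz.
f_beat = |649.2 − 644.0| = 5.2 Hz.

5.2 Hz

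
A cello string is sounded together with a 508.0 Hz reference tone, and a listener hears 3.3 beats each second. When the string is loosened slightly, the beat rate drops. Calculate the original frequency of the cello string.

511.3 Hz

|f − 508.0| = 3.3, so the cello string was at either 504.7 Hz or 511.3 Hz.
Reducing tension lowers a string's frequency; the adjustment lowers the cello string's frequency.
The beat rate fell, so the adjustment moved the cello string toward 508.0 Hz — it must have started above the reference.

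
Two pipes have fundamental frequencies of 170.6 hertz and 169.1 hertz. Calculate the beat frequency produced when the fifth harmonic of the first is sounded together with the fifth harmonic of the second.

Fifth harmonic of the first: 5·170.6 = 853.0 Hz.
Fifth harmonic of the second: 5·169.1 = 845.5 Hz.
f_beat = |853.0 − 845.5| = 7.5 Hz.

7.5 Hz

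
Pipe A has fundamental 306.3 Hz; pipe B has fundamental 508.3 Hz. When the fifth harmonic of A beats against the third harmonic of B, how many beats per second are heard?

Fifth harmonic of the first: 5·306.3 = 1531.5 Hz.
Third harmonic of the second: 3·508.3 = 1524.9 Hz.
f_beat = |1531.5 − 1524.9| = 6.6 Hz.

6.6 Hz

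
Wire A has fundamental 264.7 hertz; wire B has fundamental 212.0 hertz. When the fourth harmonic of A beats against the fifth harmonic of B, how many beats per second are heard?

1.2 Hz

Fourth harmonic of the first: 4·264.7 = 1058.8 Hz.
Fifth harmonic of the second: 5·212.0 = 1060.0 Hz.
f_beat = |1058.8 − 1060.0| = 1.2 Hz.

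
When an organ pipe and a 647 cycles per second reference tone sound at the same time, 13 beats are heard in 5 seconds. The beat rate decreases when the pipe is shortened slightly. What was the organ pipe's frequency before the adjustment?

Beat frequency = 13/5 = 2.6 Hz.
|f − 647| = 2.6, so the organ pipe was at either 644.4 Hz or 649.6 Hz.
A shorter pipe has a higher fundamental; the adjustment raises the organ pipe's frequency.
The beat rate fell, so the adjustment moved the organ pipe toward 647 Hz — it must have started below the reference.

644.4 Hz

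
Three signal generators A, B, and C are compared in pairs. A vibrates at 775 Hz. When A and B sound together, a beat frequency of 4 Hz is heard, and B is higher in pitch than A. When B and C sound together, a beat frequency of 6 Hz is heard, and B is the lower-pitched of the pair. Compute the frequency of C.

B is above A, so f_B = 775 + 4 = 779 Hz.
C is above B, so f_C = 779 + 6 = 785 Hz.

785 Hz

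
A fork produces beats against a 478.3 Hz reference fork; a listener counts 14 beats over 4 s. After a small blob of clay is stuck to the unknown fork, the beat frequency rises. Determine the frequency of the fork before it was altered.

474.8 Hz

Beat frequency = 14/4 = 3.5 Hz.
|f − 478.3| = 3.5, so the fork was at either 474.8 Hz or 481.8 Hz.
Adding mass to a fork lowers its frequency; the adjustment lowers the fork's frequency.
The beat rate rose, so the adjustment moved the fork further from 478.3 Hz — it was already below the reference.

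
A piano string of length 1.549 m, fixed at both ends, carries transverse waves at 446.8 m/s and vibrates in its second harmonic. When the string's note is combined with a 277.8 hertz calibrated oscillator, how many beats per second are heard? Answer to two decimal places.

10.64 Hz

For a string fixed at both ends, f_n = n·v/(2L) = 2·446.8/(2·1.549) = 288.4442 Hz.
f_beat = |288.4442 − 277.8| = 10.64 Hz.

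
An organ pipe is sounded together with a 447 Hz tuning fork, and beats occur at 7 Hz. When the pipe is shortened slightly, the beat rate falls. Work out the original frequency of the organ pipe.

|f − 447| = 7, so the organ pipe was at either 440 Hz or 454 Hz.
A shorter pipe has a higher fundamental; the adjustment raises the organ pipe's frequency.
The beat rate fell, so the adjustment moved the organ pipe toward 447 Hz — it must have started below the reference.

440 Hz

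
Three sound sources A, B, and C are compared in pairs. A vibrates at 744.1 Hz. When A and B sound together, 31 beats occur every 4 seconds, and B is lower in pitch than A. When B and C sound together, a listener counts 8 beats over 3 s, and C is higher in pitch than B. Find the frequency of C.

739.0167 Hz

A–B: Beat frequency = 31/4 = 7.75 Hz.
B is below A, so f_B = 744.1 − 7.75 = 736.35 Hz.
B–C: Beat frequency = 8/3 = 2.6667 Hz.
C is above B, so f_C = 736.35 + 2.6667 = 739.0167 Hz.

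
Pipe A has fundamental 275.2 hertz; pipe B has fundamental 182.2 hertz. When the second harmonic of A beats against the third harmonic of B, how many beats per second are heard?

3.8 Hz

Second harmonic of the first: 2·275.2 = 550.4 Hz.
Third harmonic of the second: 3·182.2 = 546.6 Hz.
f_beat = |550.4 − 546.6| = 3.8 Hz.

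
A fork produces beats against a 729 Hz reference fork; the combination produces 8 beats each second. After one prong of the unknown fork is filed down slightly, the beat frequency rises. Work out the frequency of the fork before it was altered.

|f − 729| = 8, so the fork was at either 721 Hz or 737 Hz.
Filing a prong removes mass and raises the fork's frequency; the adjustment raises the fork's frequency.
The beat rate rose, so the adjustment moved the fork further from 729 Hz — it was already above the reference.

737 Hz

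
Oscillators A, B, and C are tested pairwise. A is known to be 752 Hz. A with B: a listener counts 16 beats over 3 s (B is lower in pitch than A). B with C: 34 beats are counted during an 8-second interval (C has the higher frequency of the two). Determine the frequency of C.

750.9167 Hz

A–B: Beat frequency = 16/3 = 5.3333 Hz.
B is below A, so f_B = 752 − 5.3333 = 746.6667 Hz.
B–C: Beat frequency = 34/8 = 4.25 Hz.
C is above B, so f_C = 746.6667 + 4.25 = 750.9167 Hz.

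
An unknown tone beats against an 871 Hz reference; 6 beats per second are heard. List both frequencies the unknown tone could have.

|f − 871| = 6, so f = 871 ± 6.

865 Hz or 877 Hz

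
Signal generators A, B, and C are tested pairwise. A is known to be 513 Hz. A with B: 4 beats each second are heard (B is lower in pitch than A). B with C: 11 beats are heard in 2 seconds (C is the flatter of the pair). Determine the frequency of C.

B is below A, so f_B = 513 − 4 = 509 Hz.
B–C: Beat frequency = 11/2 = 5.5 Hz.
C is below B, so f_C = 509 − 5.5 = 503.5 Hz.

503.5 Hz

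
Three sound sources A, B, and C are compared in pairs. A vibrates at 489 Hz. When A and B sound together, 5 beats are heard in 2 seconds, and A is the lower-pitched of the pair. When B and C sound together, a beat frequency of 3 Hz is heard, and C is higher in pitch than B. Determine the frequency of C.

A–B: Beat frequency = 5/2 = 2.5 Hz.
B is above A, so f_B = 489 + 2.5 = 491.5 Hz.
C is above B, so f_C = 491.5 + 3 = 494.5 Hz.

494.5 Hz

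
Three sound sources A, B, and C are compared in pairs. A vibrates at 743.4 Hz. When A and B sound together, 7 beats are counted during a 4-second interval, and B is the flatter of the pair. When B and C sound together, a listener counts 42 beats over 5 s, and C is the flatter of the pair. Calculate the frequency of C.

A–B: Beat frequency = 7/4 = 1.75 Hz.
B is below A, so f_B = 743.4 − 1.75 = 741.65 Hz.
B–C: Beat frequency = 42/5 = 8.4 Hz.
C is below B, so f_C = 741.65 − 8.4 = 733.25 Hz.

733.25 Hz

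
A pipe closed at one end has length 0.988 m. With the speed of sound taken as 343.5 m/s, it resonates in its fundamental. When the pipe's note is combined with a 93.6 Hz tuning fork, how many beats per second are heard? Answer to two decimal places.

Closed pipe (odd harmonics): f_n = n·v/(4L) = 1·343.5/(4·0.988) = 86.9180 Hz.
f_beat = |86.9180 − 93.6| = 6.68 Hz.

6.68 Hz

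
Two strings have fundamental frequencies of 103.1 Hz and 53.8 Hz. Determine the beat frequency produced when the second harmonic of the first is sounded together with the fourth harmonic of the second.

Second harmonic of the first: 2·103.1 = 206.2 Hz.
Fourth harmonic of the second: 4·53.8 = 215.2 Hz.
f_beat = |206.2 − 215.2| = 9.0 Hz.

9.0 Hz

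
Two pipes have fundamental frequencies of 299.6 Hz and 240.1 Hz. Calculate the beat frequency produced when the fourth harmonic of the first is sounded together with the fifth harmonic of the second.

Fourth harmonic of the first: 4·299.6 = 1198.4 Hz.
Fifth harmonic of the second: 5·240.1 = 1200.5 Hz.
f_beat = |1198.4 − 1200.5| = 2.1 Hz.

2.1 Hz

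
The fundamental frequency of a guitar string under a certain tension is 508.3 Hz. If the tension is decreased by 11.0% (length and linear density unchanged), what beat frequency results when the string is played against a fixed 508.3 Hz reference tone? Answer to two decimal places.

For a string, f ∝ √T, so the new frequency is 508.3·√0.890 = 479.5293 Hz.
f_beat = |479.5293 − 508.3| = 28.77 Hz.

28.77 Hz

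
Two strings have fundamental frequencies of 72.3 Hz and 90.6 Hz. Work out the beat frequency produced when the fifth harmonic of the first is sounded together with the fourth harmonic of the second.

0.9 Hz

Fifth harmonic of the first: 5·72.3 = 361.5 Hz.
Fourth harmonic of the second: 4·90.6 = 362.4 Hz.
f_beat = |361.5 − 362.4| = 0.9 Hz.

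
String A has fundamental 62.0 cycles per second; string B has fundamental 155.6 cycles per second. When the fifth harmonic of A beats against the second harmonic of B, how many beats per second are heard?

1.2 Hz

Fifth harmonic of the first: 5·62.0 = 310.0 Hz.
Second harmonic of the second: 2·155.6 = 311.2 Hz.
f_beat = |310.0 − 311.2| = 1.2 Hz.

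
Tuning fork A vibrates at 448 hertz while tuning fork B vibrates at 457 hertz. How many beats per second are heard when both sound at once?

9 Hz

f_beat = |f₁ − f₂|.
|448 − 457| = 9 Hz.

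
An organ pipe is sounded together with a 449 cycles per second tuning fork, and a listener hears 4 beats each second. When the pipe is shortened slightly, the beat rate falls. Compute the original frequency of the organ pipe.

|f − 449| = 4, so the organ pipe was at either 445 Hz or 453 Hz.
A shorter pipe has a higher fundamental; the adjustment raises the organ pipe's frequency.
The beat rate fell, so the adjustment moved the organ pipe toward 449 Hz — it must have started below the reference.

445 Hz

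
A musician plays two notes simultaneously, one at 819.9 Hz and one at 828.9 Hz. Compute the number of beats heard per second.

f_beat = |f₁ − f₂|.
|819.9 − 828.9| = 9 Hz.

9 Hz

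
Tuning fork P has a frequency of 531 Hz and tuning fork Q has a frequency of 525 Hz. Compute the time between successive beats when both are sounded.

0.167 s

f_beat = |531 − 525| = 6 Hz.
Beat period T = 1 / f_beat = 1 / 6 s.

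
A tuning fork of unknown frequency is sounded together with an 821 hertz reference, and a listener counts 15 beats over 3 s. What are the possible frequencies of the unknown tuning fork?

816 Hz or 826 Hz

Beat frequency = 15/3 = 5 Hz.
|f − 821| = 5, so f = 821 ± 5.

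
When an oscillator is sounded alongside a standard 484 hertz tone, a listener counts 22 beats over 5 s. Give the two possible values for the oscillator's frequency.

Beat frequency = 22/5 = 4.4 Hz.
|f − 484| = 4.4, so f = 484 ± 4.4.

479.6 Hz or 488.4 Hz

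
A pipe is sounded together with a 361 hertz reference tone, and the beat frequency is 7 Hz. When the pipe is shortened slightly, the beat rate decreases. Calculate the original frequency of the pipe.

354 Hz

|f − 361| = 7, so the pipe was at either 354 Hz or 368 Hz.
A shorter pipe has a higher fundamental; the adjustment raises the pipe's frequency.
The beat rate fell, so the adjustment moved the pipe toward 361 Hz — it must have started below the reference.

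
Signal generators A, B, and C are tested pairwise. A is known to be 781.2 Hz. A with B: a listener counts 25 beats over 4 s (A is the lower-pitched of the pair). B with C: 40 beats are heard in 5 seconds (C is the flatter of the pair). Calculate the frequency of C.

779.45 Hz

A–B: Beat frequency = 25/4 = 6.25 Hz.
B is above A, so f_B = 781.2 + 6.25 = 787.45 Hz.
B–C: Beat frequency = 40/5 = 8 Hz.
C is below B, so f_C = 787.45 − 8 = 779.45 Hz.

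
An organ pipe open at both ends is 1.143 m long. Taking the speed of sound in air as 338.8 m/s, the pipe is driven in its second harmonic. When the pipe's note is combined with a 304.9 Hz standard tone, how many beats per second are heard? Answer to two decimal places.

8.49 Hz

Open pipe: f_n = n·v/(2L) = 2·338.8/(2·1.143) = 296.4129 Hz.
f_beat = |296.4129 − 304.9| = 8.49 Hz.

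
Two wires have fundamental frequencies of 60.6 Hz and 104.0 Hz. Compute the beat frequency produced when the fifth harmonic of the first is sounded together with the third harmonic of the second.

9.0 Hz

Fifth harmonic of the first: 5·60.6 = 303.0 Hz.
Third harmonic of the second: 3·104.0 = 312.0 Hz.
f_beat = |303.0 − 312.0| = 9.0 Hz.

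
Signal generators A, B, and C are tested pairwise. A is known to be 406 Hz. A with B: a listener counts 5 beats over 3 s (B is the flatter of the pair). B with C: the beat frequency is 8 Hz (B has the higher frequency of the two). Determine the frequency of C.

A–B: Beat frequency = 5/3 = 1.6667 Hz.
B is below A, so f_B = 406 − 1.6667 = 404.3333 Hz.
C is below B, so f_C = 404.3333 − 8 = 396.3333 Hz.

396.3333 Hz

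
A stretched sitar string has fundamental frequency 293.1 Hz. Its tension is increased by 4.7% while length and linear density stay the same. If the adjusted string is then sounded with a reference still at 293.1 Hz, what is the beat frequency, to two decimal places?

For a string, f ∝ √T, so the new frequency is 293.1·√1.047 = 299.9088 Hz.
f_beat = |299.9088 − 293.1| = 6.81 Hz.

6.81 Hz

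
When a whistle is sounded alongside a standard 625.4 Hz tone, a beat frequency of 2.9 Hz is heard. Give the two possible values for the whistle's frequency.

622.5 Hz or 628.3 Hz

|f − 625.4| = 2.9, so f = 625.4 ± 2.9.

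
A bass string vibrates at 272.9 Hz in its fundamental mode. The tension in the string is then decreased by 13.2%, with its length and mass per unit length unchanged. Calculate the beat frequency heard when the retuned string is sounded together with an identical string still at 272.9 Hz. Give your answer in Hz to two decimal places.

18.65 Hz

For a string, f ∝ √T, so the new frequency is 272.9·√0.868 = 254.2514 Hz.
f_beat = |254.2514 − 272.9| = 18.65 Hz.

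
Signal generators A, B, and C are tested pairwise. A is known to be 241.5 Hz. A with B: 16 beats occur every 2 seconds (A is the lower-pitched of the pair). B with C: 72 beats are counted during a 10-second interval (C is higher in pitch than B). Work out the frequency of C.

A–B: Beat frequency = 16/2 = 8 Hz.
B is above A, so f_B = 241.5 + 8 = 249.5 Hz.
B–C: Beat frequency = 72/10 = 7.2 Hz.
C is above B, so f_C = 249.5 + 7.2 = 256.7 Hz.

256.7 Hz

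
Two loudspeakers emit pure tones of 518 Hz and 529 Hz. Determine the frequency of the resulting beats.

Beats arise from superposition of two nearby frequencies; the beat rate is |f₁ − f₂|.
|518 − 529| = 11 Hz.

11 Hz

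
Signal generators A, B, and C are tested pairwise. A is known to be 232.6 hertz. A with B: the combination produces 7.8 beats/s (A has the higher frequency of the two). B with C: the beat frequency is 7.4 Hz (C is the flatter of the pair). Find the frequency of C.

217.4 Hz

B is below A, so f_B = 232.6 − 7.8 = 224.8 Hz.
C is below B, so f_C = 224.8 − 7.4 = 217.4 Hz.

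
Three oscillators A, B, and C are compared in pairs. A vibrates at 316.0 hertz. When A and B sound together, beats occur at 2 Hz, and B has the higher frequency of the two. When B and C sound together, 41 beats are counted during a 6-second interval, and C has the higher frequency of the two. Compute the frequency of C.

B is above A, so f_B = 316.0 + 2 = 318 Hz.
B–C: Beat frequency = 41/6 = 6.8333 Hz.
C is above B, so f_C = 318 + 6.8333 = 324.8333 Hz.

324.8333 Hz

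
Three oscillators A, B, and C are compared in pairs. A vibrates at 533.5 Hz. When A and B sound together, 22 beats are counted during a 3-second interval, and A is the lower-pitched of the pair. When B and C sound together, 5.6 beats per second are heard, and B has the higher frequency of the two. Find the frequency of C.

A–B: Beat frequency = 22/3 = 7.3333 Hz.
B is above A, so f_B = 533.5 + 7.3333 = 540.8333 Hz.
C is below B, so f_C = 540.8333 − 5.6 = 535.2333 Hz.

535.2333 Hz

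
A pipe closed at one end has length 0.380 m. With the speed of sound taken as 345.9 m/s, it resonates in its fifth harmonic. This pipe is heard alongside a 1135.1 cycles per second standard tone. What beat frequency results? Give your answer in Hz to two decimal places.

2.73 Hz

Closed pipe (odd harmonics): f_n = n·v/(4L) = 5·345.9/(4·0.380) = 1137.8289 Hz.
f_beat = |1137.8289 − 1135.1| = 2.73 Hz.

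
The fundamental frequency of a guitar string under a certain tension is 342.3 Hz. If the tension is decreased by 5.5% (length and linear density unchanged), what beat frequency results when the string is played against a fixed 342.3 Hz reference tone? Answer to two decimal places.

9.55 Hz

For a string, f ∝ √T, so the new frequency is 342.3·√0.945 = 332.7536 Hz.
f_beat = |332.7536 − 342.3| = 9.55 Hz.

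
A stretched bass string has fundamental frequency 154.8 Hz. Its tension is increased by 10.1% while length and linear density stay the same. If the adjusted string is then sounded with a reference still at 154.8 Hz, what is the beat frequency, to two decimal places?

For a string, f ∝ √T, so the new frequency is 154.8·√1.101 = 162.4294 Hz.
f_beat = |162.4294 − 154.8| = 7.63 Hz.

7.63 Hz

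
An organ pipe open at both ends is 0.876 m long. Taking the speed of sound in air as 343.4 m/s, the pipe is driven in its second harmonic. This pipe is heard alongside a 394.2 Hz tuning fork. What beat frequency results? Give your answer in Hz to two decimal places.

Open pipe: f_n = n·v/(2L) = 2·343.4/(2·0.876) = 392.0091 Hz.
f_beat = |392.0091 − 394.2| = 2.19 Hz.

2.19 Hz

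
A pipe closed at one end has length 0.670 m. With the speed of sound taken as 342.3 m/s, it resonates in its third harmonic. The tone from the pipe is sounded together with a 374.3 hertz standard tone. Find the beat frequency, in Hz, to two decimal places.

Closed pipe (odd harmonics): f_n = n·v/(4L) = 3·342.3/(4·0.670) = 383.1716 Hz.
f_beat = |383.1716 − 374.3| = 8.87 Hz.

8.87 Hz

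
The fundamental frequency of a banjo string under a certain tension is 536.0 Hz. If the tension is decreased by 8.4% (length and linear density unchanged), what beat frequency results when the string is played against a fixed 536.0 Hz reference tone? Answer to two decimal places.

23.01 Hz

For a string, f ∝ √T, so the new frequency is 536.0·√0.916 = 512.9943 Hz.
f_beat = |512.9943 − 536.0| = 23.01 Hz.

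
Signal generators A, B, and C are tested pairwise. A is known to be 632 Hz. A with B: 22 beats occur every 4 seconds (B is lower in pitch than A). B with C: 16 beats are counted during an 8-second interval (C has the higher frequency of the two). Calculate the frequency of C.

A–B: Beat frequency = 22/4 = 5.5 Hz.
B is below A, so f_B = 632 − 5.5 = 626.5 Hz.
B–C: Beat frequency = 16/8 = 2 Hz.
C is above B, so f_C = 626.5 + 2 = 628.5 Hz.

628.5 Hz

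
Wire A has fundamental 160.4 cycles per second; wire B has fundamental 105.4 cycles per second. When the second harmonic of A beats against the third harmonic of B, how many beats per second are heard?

4.6 Hz

Second harmonic of the first: 2·160.4 = 320.8 Hz.
Third harmonic of the second: 3·105.4 = 316.2 Hz.
f_beat = |320.8 − 316.2| = 4.6 Hz.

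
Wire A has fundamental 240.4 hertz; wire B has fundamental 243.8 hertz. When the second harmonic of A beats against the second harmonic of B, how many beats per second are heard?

6.8 Hz

Second harmonic of the first: 2·240.4 = 480.8 Hz.
Second harmonic of the second: 2·243.8 = 487.6 Hz.
f_beat = |480.8 − 487.6| = 6.8 Hz.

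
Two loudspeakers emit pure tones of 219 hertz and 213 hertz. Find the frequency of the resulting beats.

6 Hz

Beats arise from superposition of two nearby frequencies; the beat rate is |f₁ − f₂|.
|219 − 213| = 6 Hz.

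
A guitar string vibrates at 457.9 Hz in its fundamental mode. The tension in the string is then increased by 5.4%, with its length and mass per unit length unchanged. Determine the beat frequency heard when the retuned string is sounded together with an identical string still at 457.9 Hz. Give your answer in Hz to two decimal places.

For a string, f ∝ √T, so the new frequency is 457.9·√1.054 = 470.1008 Hz.
f_beat = |470.1008 − 457.9| = 12.20 Hz.

12.20 Hz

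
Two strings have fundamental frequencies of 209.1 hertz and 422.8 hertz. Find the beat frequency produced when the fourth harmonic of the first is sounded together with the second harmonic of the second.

Fourth harmonic of the first: 4·209.1 = 836.4 Hz.
Second harmonic of the second: 2·422.8 = 845.6 Hz.
f_beat = |836.4 − 845.6| = 9.2 Hz.

9.2 Hz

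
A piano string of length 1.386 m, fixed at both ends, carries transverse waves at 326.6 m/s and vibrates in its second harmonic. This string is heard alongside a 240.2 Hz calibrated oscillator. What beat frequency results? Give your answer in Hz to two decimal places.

For a string fixed at both ends, f_n = n·v/(2L) = 2·326.6/(2·1.386) = 235.6421 Hz.
f_beat = |235.6421 − 240.2| = 4.56 Hz.

4.56 Hz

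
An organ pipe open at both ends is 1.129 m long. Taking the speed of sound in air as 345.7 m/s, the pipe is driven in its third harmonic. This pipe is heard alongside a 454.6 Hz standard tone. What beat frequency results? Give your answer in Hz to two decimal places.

Open pipe: f_n = n·v/(2L) = 3·345.7/(2·1.129) = 459.3003 Hz.
f_beat = |459.3003 − 454.6| = 4.70 Hz.

4.70 Hz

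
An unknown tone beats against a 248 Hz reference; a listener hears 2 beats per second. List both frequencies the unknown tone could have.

|f − 248| = 2, so f = 248 ± 2.

246 Hz or 250 Hz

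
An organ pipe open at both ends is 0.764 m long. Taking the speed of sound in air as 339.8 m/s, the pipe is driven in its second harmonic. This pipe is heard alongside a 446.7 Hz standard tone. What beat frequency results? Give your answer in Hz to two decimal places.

1.94 Hz

Open pipe: f_n = n·v/(2L) = 2·339.8/(2·0.764) = 444.7644 Hz.
f_beat = |444.7644 − 446.7| = 1.94 Hz.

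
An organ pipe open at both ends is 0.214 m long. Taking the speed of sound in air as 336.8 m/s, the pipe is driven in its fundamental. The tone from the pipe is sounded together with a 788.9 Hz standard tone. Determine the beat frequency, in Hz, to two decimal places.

Open pipe: f_n = n·v/(2L) = 1·336.8/(2·0.214) = 786.9159 Hz.
f_beat = |786.9159 − 788.9| = 1.98 Hz.

1.98 Hz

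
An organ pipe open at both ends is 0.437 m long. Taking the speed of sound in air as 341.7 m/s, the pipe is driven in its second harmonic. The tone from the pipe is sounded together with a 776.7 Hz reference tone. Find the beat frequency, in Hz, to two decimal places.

Open pipe: f_n = n·v/(2L) = 2·341.7/(2·0.437) = 781.9222 Hz.
f_beat = |781.9222 − 776.7| = 5.22 Hz.

5.22 Hz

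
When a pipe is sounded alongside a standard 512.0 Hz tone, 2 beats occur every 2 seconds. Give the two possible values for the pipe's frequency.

511 Hz or 513 Hz

Beat frequency = 2/2 = 1 Hz.
|f − 512.0| = 1, so f = 512.0 ± 1.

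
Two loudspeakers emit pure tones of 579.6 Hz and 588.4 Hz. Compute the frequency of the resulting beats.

The beat frequency equals the magnitude of the frequency difference.
|579.6 − 588.4| = 8.8 Hz.

8.8 Hz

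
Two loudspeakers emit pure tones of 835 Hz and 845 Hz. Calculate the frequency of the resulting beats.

Beats arise from superposition of two nearby frequencies; the beat rate is |f₁ − f₂|.
|835 − 845| = 10 Hz.

10 Hz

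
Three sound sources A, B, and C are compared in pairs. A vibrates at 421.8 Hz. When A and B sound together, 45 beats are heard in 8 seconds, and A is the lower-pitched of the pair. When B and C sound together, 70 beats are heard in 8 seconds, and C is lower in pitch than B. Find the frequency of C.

418.675 Hz

A–B: Beat frequency = 45/8 = 5.625 Hz.
B is above A, so f_B = 421.8 + 5.625 = 427.425 Hz.
B–C: Beat frequency = 70/8 = 8.75 Hz.
C is below B, so f_C = 427.425 − 8.75 = 418.675 Hz.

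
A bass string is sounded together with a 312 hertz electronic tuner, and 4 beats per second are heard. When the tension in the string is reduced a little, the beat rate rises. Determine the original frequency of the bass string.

308 Hz

|f − 312| = 4, so the bass string was at either 308 Hz or 316 Hz.
Lower tension means lower frequency; the adjustment lowers the bass string's frequency.
The beat rate rose, so the adjustment moved the bass string further from 312 Hz — it was already below the reference.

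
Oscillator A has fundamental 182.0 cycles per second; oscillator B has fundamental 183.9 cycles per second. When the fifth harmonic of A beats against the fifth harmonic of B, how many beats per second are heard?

Fifth harmonic of the first: 5·182.0 = 910.0 Hz.
Fifth harmonic of the second: 5·183.9 = 919.5 Hz.
f_beat = |910.0 − 919.5| = 9.5 Hz.

9.5 Hz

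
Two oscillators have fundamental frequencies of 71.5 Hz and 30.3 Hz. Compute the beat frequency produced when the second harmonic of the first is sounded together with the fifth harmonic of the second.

8.5 Hz

Second harmonic of the first: 2·71.5 = 143.0 Hz.
Fifth harmonic of the second: 5·30.3 = 151.5 Hz.
f_beat = |143.0 − 151.5| = 8.5 Hz.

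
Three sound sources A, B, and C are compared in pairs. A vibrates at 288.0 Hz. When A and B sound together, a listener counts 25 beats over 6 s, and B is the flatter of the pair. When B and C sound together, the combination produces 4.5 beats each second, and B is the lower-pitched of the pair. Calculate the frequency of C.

288.3333 Hz

A–B: Beat frequency = 25/6 = 4.1667 Hz.
B is below A, so f_B = 288.0 − 4.1667 = 283.8333 Hz.
C is above B, so f_C = 283.8333 + 4.5 = 288.3333 Hz.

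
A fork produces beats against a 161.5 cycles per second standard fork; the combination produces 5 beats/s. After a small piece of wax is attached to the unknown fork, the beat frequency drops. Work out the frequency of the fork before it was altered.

166.5 Hz

|f − 161.5| = 5, so the fork was at either 156.5 Hz or 166.5 Hz.
Loading a fork with wax lowers its frequency; the adjustment lowers the fork's frequency.
The beat rate fell, so the adjustment moved the fork toward 161.5 Hz — it must have started above the reference.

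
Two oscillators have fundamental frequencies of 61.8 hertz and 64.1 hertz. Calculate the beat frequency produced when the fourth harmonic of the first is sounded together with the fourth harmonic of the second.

Fourth harmonic of the first: 4·61.8 = 247.2 Hz.
Fourth harmonic of the second: 4·64.1 = 256.4 Hz.
f_beat = |247.2 − 256.4| = 9.2 Hz.

9.2 Hz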